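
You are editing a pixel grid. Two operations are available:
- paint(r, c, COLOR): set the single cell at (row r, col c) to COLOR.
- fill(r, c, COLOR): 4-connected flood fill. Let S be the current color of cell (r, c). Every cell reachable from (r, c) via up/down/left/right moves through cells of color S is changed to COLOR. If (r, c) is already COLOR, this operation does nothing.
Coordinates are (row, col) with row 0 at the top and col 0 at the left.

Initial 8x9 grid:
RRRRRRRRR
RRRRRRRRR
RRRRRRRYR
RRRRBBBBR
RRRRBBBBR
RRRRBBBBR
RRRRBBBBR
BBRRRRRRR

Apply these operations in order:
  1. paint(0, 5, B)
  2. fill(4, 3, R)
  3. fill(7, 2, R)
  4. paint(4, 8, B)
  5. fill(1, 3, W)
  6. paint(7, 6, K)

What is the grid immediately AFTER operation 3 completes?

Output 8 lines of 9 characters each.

Answer: RRRRRBRRR
RRRRRRRRR
RRRRRRRYR
RRRRBBBBR
RRRRBBBBR
RRRRBBBBR
RRRRBBBBR
BBRRRRRRR

Derivation:
After op 1 paint(0,5,B):
RRRRRBRRR
RRRRRRRRR
RRRRRRRYR
RRRRBBBBR
RRRRBBBBR
RRRRBBBBR
RRRRBBBBR
BBRRRRRRR
After op 2 fill(4,3,R) [0 cells changed]:
RRRRRBRRR
RRRRRRRRR
RRRRRRRYR
RRRRBBBBR
RRRRBBBBR
RRRRBBBBR
RRRRBBBBR
BBRRRRRRR
After op 3 fill(7,2,R) [0 cells changed]:
RRRRRBRRR
RRRRRRRRR
RRRRRRRYR
RRRRBBBBR
RRRRBBBBR
RRRRBBBBR
RRRRBBBBR
BBRRRRRRR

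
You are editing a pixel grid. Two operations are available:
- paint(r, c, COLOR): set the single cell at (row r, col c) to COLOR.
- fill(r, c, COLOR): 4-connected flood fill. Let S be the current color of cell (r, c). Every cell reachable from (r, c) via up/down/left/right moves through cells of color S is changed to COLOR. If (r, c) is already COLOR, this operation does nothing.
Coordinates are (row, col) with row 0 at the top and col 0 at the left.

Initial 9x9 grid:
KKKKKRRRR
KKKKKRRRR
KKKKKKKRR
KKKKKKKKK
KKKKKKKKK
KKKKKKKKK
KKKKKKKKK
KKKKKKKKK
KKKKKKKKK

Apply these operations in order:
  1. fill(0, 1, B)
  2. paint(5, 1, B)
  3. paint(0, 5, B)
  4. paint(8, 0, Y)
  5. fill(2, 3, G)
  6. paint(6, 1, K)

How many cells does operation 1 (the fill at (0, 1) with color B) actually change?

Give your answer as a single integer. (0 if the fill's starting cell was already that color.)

Answer: 71

Derivation:
After op 1 fill(0,1,B) [71 cells changed]:
BBBBBRRRR
BBBBBRRRR
BBBBBBBRR
BBBBBBBBB
BBBBBBBBB
BBBBBBBBB
BBBBBBBBB
BBBBBBBBB
BBBBBBBBB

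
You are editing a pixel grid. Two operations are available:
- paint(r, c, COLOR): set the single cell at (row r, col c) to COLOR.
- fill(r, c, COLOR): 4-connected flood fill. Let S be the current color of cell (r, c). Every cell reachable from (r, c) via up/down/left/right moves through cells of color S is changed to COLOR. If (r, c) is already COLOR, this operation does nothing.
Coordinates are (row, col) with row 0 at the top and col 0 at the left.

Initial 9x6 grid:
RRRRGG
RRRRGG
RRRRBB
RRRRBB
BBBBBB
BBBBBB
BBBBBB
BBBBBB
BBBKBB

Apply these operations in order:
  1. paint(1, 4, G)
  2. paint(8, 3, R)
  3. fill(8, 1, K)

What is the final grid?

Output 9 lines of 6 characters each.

Answer: RRRRGG
RRRRGG
RRRRKK
RRRRKK
KKKKKK
KKKKKK
KKKKKK
KKKKKK
KKKRKK

Derivation:
After op 1 paint(1,4,G):
RRRRGG
RRRRGG
RRRRBB
RRRRBB
BBBBBB
BBBBBB
BBBBBB
BBBBBB
BBBKBB
After op 2 paint(8,3,R):
RRRRGG
RRRRGG
RRRRBB
RRRRBB
BBBBBB
BBBBBB
BBBBBB
BBBBBB
BBBRBB
After op 3 fill(8,1,K) [33 cells changed]:
RRRRGG
RRRRGG
RRRRKK
RRRRKK
KKKKKK
KKKKKK
KKKKKK
KKKKKK
KKKRKK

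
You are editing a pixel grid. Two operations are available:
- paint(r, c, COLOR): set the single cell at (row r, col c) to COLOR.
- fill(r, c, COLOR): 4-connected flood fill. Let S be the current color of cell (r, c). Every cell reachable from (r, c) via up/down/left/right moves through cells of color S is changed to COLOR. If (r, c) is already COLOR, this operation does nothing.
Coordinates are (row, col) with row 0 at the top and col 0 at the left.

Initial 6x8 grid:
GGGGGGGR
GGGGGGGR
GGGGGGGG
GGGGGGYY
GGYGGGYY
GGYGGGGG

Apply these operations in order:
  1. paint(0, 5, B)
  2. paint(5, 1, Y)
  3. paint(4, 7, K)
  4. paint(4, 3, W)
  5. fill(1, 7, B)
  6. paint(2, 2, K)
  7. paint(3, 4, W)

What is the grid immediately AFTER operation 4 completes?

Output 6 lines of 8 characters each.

Answer: GGGGGBGR
GGGGGGGR
GGGGGGGG
GGGGGGYY
GGYWGGYK
GYYGGGGG

Derivation:
After op 1 paint(0,5,B):
GGGGGBGR
GGGGGGGR
GGGGGGGG
GGGGGGYY
GGYGGGYY
GGYGGGGG
After op 2 paint(5,1,Y):
GGGGGBGR
GGGGGGGR
GGGGGGGG
GGGGGGYY
GGYGGGYY
GYYGGGGG
After op 3 paint(4,7,K):
GGGGGBGR
GGGGGGGR
GGGGGGGG
GGGGGGYY
GGYGGGYK
GYYGGGGG
After op 4 paint(4,3,W):
GGGGGBGR
GGGGGGGR
GGGGGGGG
GGGGGGYY
GGYWGGYK
GYYGGGGG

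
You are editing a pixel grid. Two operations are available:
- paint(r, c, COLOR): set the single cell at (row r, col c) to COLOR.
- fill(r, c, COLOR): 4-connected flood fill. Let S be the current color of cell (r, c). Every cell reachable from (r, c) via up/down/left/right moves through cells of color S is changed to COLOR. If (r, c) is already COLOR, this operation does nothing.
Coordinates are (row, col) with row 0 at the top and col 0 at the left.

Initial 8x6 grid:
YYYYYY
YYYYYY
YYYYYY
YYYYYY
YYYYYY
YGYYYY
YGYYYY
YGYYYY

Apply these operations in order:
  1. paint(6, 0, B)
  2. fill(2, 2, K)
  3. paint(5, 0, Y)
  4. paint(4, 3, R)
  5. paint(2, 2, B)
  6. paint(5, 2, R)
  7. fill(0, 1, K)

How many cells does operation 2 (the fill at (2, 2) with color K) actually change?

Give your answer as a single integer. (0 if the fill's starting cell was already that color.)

Answer: 43

Derivation:
After op 1 paint(6,0,B):
YYYYYY
YYYYYY
YYYYYY
YYYYYY
YYYYYY
YGYYYY
BGYYYY
YGYYYY
After op 2 fill(2,2,K) [43 cells changed]:
KKKKKK
KKKKKK
KKKKKK
KKKKKK
KKKKKK
KGKKKK
BGKKKK
YGKKKK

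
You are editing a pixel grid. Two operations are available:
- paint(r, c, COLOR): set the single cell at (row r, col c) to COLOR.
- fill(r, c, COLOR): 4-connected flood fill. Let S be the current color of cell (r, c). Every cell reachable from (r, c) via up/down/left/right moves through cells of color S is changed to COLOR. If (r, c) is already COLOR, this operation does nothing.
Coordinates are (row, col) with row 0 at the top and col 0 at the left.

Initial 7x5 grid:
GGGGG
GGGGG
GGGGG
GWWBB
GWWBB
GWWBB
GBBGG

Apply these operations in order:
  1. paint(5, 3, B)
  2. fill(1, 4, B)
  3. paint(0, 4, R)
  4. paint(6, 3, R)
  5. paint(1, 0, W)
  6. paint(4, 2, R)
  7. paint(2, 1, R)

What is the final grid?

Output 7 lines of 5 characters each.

Answer: BBBBR
WBBBB
BRBBB
BWWBB
BWRBB
BWWBB
BBBRG

Derivation:
After op 1 paint(5,3,B):
GGGGG
GGGGG
GGGGG
GWWBB
GWWBB
GWWBB
GBBGG
After op 2 fill(1,4,B) [19 cells changed]:
BBBBB
BBBBB
BBBBB
BWWBB
BWWBB
BWWBB
BBBGG
After op 3 paint(0,4,R):
BBBBR
BBBBB
BBBBB
BWWBB
BWWBB
BWWBB
BBBGG
After op 4 paint(6,3,R):
BBBBR
BBBBB
BBBBB
BWWBB
BWWBB
BWWBB
BBBRG
After op 5 paint(1,0,W):
BBBBR
WBBBB
BBBBB
BWWBB
BWWBB
BWWBB
BBBRG
After op 6 paint(4,2,R):
BBBBR
WBBBB
BBBBB
BWWBB
BWRBB
BWWBB
BBBRG
After op 7 paint(2,1,R):
BBBBR
WBBBB
BRBBB
BWWBB
BWRBB
BWWBB
BBBRG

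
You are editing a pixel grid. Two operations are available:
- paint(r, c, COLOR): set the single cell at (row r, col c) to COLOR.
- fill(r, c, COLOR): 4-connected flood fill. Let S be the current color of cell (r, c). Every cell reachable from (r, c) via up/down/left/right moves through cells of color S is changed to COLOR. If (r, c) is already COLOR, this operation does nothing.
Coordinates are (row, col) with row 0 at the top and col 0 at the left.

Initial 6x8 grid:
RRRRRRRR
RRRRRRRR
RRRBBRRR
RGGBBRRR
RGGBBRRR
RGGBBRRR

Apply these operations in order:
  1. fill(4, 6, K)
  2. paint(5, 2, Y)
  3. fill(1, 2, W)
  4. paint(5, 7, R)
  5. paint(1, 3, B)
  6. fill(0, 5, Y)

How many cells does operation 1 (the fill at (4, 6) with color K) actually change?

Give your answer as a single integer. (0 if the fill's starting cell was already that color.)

After op 1 fill(4,6,K) [34 cells changed]:
KKKKKKKK
KKKKKKKK
KKKBBKKK
KGGBBKKK
KGGBBKKK
KGGBBKKK

Answer: 34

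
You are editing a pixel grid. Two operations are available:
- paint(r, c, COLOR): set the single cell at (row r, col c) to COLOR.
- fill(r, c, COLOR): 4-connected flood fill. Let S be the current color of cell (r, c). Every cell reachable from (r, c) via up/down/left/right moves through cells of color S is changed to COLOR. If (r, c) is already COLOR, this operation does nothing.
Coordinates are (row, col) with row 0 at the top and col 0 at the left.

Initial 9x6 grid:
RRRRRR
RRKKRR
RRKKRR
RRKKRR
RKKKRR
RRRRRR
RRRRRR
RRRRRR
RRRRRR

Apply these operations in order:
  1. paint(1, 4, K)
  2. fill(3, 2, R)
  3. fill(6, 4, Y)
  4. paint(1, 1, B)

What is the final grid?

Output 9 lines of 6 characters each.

After op 1 paint(1,4,K):
RRRRRR
RRKKKR
RRKKRR
RRKKRR
RKKKRR
RRRRRR
RRRRRR
RRRRRR
RRRRRR
After op 2 fill(3,2,R) [10 cells changed]:
RRRRRR
RRRRRR
RRRRRR
RRRRRR
RRRRRR
RRRRRR
RRRRRR
RRRRRR
RRRRRR
After op 3 fill(6,4,Y) [54 cells changed]:
YYYYYY
YYYYYY
YYYYYY
YYYYYY
YYYYYY
YYYYYY
YYYYYY
YYYYYY
YYYYYY
After op 4 paint(1,1,B):
YYYYYY
YBYYYY
YYYYYY
YYYYYY
YYYYYY
YYYYYY
YYYYYY
YYYYYY
YYYYYY

Answer: YYYYYY
YBYYYY
YYYYYY
YYYYYY
YYYYYY
YYYYYY
YYYYYY
YYYYYY
YYYYYY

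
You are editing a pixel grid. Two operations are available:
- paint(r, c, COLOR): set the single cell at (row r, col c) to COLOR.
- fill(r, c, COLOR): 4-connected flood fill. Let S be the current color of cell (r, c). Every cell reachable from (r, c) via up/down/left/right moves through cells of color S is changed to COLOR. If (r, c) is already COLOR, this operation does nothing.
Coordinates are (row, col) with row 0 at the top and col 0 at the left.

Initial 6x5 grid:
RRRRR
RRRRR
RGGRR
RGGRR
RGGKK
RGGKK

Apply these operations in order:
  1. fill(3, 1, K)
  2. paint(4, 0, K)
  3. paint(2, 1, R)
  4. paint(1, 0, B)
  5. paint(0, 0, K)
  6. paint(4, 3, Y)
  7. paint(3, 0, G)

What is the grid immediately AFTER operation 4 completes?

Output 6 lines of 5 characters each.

Answer: RRRRR
BRRRR
RRKRR
RKKRR
KKKKK
RKKKK

Derivation:
After op 1 fill(3,1,K) [8 cells changed]:
RRRRR
RRRRR
RKKRR
RKKRR
RKKKK
RKKKK
After op 2 paint(4,0,K):
RRRRR
RRRRR
RKKRR
RKKRR
KKKKK
RKKKK
After op 3 paint(2,1,R):
RRRRR
RRRRR
RRKRR
RKKRR
KKKKK
RKKKK
After op 4 paint(1,0,B):
RRRRR
BRRRR
RRKRR
RKKRR
KKKKK
RKKKK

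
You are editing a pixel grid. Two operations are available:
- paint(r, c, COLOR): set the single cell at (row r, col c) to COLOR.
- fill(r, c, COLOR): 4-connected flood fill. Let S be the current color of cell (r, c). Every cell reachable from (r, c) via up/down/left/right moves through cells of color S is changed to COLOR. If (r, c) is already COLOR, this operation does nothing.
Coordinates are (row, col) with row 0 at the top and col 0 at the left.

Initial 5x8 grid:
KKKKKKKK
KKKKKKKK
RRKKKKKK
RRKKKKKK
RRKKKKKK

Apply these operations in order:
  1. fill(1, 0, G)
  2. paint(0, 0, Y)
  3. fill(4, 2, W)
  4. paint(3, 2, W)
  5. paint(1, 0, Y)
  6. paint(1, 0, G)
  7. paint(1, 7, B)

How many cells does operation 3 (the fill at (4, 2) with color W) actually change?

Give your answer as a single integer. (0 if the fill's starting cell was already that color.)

Answer: 33

Derivation:
After op 1 fill(1,0,G) [34 cells changed]:
GGGGGGGG
GGGGGGGG
RRGGGGGG
RRGGGGGG
RRGGGGGG
After op 2 paint(0,0,Y):
YGGGGGGG
GGGGGGGG
RRGGGGGG
RRGGGGGG
RRGGGGGG
After op 3 fill(4,2,W) [33 cells changed]:
YWWWWWWW
WWWWWWWW
RRWWWWWW
RRWWWWWW
RRWWWWWW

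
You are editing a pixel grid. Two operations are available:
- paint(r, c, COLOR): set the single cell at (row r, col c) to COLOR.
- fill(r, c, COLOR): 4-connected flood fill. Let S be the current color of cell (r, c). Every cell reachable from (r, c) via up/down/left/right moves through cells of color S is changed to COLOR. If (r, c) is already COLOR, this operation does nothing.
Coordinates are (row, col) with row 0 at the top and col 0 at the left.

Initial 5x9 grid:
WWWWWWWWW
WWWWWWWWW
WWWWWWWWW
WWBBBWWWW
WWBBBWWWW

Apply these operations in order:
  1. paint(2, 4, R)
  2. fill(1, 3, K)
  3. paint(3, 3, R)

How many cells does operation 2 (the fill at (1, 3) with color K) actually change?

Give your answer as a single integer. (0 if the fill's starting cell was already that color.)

After op 1 paint(2,4,R):
WWWWWWWWW
WWWWWWWWW
WWWWRWWWW
WWBBBWWWW
WWBBBWWWW
After op 2 fill(1,3,K) [38 cells changed]:
KKKKKKKKK
KKKKKKKKK
KKKKRKKKK
KKBBBKKKK
KKBBBKKKK

Answer: 38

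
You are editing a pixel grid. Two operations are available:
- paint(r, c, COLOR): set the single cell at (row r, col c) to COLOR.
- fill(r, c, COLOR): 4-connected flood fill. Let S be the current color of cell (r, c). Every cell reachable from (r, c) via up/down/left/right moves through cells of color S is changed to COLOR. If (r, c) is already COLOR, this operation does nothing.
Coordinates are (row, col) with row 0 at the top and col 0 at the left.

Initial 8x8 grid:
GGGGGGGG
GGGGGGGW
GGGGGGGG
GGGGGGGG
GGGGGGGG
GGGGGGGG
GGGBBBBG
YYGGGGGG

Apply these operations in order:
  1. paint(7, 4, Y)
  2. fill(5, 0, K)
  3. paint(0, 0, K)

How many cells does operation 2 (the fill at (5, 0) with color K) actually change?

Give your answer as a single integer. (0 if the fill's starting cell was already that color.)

After op 1 paint(7,4,Y):
GGGGGGGG
GGGGGGGW
GGGGGGGG
GGGGGGGG
GGGGGGGG
GGGGGGGG
GGGBBBBG
YYGGYGGG
After op 2 fill(5,0,K) [56 cells changed]:
KKKKKKKK
KKKKKKKW
KKKKKKKK
KKKKKKKK
KKKKKKKK
KKKKKKKK
KKKBBBBK
YYKKYKKK

Answer: 56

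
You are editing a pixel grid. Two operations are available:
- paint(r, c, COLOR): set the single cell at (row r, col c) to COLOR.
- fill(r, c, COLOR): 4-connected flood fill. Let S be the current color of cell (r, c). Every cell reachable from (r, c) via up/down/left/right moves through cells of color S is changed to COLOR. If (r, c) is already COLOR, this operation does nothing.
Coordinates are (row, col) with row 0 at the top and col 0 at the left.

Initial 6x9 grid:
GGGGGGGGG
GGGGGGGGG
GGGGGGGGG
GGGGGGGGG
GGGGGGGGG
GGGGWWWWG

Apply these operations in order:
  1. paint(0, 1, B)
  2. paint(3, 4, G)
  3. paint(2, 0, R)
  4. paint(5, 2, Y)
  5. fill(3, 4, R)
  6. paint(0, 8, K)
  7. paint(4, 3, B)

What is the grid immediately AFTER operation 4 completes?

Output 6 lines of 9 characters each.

Answer: GBGGGGGGG
GGGGGGGGG
RGGGGGGGG
GGGGGGGGG
GGGGGGGGG
GGYGWWWWG

Derivation:
After op 1 paint(0,1,B):
GBGGGGGGG
GGGGGGGGG
GGGGGGGGG
GGGGGGGGG
GGGGGGGGG
GGGGWWWWG
After op 2 paint(3,4,G):
GBGGGGGGG
GGGGGGGGG
GGGGGGGGG
GGGGGGGGG
GGGGGGGGG
GGGGWWWWG
After op 3 paint(2,0,R):
GBGGGGGGG
GGGGGGGGG
RGGGGGGGG
GGGGGGGGG
GGGGGGGGG
GGGGWWWWG
After op 4 paint(5,2,Y):
GBGGGGGGG
GGGGGGGGG
RGGGGGGGG
GGGGGGGGG
GGGGGGGGG
GGYGWWWWG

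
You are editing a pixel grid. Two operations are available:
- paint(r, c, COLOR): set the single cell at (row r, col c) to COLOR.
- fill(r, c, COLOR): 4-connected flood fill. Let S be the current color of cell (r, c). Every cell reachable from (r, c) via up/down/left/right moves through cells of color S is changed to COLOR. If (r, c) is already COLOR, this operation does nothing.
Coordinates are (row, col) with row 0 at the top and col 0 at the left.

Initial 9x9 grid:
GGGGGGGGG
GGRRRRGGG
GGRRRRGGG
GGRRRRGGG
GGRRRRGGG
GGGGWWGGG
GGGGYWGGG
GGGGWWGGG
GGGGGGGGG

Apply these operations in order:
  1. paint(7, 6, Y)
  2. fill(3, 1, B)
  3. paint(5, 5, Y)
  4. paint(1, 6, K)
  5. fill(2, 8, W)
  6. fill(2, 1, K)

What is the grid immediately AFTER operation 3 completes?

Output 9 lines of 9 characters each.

After op 1 paint(7,6,Y):
GGGGGGGGG
GGRRRRGGG
GGRRRRGGG
GGRRRRGGG
GGRRRRGGG
GGGGWWGGG
GGGGYWGGG
GGGGWWYGG
GGGGGGGGG
After op 2 fill(3,1,B) [58 cells changed]:
BBBBBBBBB
BBRRRRBBB
BBRRRRBBB
BBRRRRBBB
BBRRRRBBB
BBBBWWBBB
BBBBYWBBB
BBBBWWYBB
BBBBBBBBB
After op 3 paint(5,5,Y):
BBBBBBBBB
BBRRRRBBB
BBRRRRBBB
BBRRRRBBB
BBRRRRBBB
BBBBWYBBB
BBBBYWBBB
BBBBWWYBB
BBBBBBBBB

Answer: BBBBBBBBB
BBRRRRBBB
BBRRRRBBB
BBRRRRBBB
BBRRRRBBB
BBBBWYBBB
BBBBYWBBB
BBBBWWYBB
BBBBBBBBB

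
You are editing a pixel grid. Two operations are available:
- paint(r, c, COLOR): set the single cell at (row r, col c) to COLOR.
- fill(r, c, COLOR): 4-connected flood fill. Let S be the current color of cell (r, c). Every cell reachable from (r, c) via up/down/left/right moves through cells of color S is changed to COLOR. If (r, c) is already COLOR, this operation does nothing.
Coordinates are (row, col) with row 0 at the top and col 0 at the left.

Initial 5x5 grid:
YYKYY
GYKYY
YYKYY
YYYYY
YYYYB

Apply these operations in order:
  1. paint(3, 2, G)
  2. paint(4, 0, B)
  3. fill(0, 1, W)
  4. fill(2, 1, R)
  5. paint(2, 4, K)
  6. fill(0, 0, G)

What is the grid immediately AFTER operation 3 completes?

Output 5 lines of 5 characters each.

After op 1 paint(3,2,G):
YYKYY
GYKYY
YYKYY
YYGYY
YYYYB
After op 2 paint(4,0,B):
YYKYY
GYKYY
YYKYY
YYGYY
BYYYB
After op 3 fill(0,1,W) [18 cells changed]:
WWKWW
GWKWW
WWKWW
WWGWW
BWWWB

Answer: WWKWW
GWKWW
WWKWW
WWGWW
BWWWB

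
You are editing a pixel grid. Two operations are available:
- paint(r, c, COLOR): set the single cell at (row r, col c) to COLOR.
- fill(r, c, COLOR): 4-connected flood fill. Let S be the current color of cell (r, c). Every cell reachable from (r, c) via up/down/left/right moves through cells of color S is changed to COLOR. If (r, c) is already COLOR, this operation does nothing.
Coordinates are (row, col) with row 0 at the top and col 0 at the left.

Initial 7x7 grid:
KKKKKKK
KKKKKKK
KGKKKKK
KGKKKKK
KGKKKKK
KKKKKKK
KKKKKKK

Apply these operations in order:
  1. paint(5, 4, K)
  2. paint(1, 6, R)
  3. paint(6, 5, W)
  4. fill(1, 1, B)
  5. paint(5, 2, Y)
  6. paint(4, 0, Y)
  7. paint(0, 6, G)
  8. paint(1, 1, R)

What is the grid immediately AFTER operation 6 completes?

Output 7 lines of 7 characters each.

Answer: BBBBBBB
BBBBBBR
BGBBBBB
BGBBBBB
YGBBBBB
BBYBBBB
BBBBBWB

Derivation:
After op 1 paint(5,4,K):
KKKKKKK
KKKKKKK
KGKKKKK
KGKKKKK
KGKKKKK
KKKKKKK
KKKKKKK
After op 2 paint(1,6,R):
KKKKKKK
KKKKKKR
KGKKKKK
KGKKKKK
KGKKKKK
KKKKKKK
KKKKKKK
After op 3 paint(6,5,W):
KKKKKKK
KKKKKKR
KGKKKKK
KGKKKKK
KGKKKKK
KKKKKKK
KKKKKWK
After op 4 fill(1,1,B) [44 cells changed]:
BBBBBBB
BBBBBBR
BGBBBBB
BGBBBBB
BGBBBBB
BBBBBBB
BBBBBWB
After op 5 paint(5,2,Y):
BBBBBBB
BBBBBBR
BGBBBBB
BGBBBBB
BGBBBBB
BBYBBBB
BBBBBWB
After op 6 paint(4,0,Y):
BBBBBBB
BBBBBBR
BGBBBBB
BGBBBBB
YGBBBBB
BBYBBBB
BBBBBWB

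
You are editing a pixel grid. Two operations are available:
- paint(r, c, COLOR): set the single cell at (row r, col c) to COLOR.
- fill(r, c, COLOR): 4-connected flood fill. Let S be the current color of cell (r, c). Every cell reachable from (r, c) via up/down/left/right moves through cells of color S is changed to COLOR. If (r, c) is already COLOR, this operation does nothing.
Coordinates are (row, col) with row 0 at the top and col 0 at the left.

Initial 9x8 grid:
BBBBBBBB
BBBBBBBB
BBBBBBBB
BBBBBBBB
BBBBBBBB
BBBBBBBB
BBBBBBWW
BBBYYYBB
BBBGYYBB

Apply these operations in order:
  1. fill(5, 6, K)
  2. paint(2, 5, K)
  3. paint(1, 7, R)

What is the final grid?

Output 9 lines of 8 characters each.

Answer: KKKKKKKK
KKKKKKKR
KKKKKKKK
KKKKKKKK
KKKKKKKK
KKKKKKKK
KKKKKKWW
KKKYYYBB
KKKGYYBB

Derivation:
After op 1 fill(5,6,K) [60 cells changed]:
KKKKKKKK
KKKKKKKK
KKKKKKKK
KKKKKKKK
KKKKKKKK
KKKKKKKK
KKKKKKWW
KKKYYYBB
KKKGYYBB
After op 2 paint(2,5,K):
KKKKKKKK
KKKKKKKK
KKKKKKKK
KKKKKKKK
KKKKKKKK
KKKKKKKK
KKKKKKWW
KKKYYYBB
KKKGYYBB
After op 3 paint(1,7,R):
KKKKKKKK
KKKKKKKR
KKKKKKKK
KKKKKKKK
KKKKKKKK
KKKKKKKK
KKKKKKWW
KKKYYYBB
KKKGYYBB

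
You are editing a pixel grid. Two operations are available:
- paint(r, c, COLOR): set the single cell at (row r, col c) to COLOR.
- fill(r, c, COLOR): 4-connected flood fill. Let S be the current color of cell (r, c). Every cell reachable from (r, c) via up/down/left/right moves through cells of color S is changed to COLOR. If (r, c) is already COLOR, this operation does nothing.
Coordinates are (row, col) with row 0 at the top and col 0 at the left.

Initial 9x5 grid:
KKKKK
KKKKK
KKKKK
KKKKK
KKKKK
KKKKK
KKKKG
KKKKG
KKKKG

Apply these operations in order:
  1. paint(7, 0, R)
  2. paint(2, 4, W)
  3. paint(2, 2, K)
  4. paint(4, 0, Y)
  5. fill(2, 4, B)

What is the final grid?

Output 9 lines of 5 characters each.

After op 1 paint(7,0,R):
KKKKK
KKKKK
KKKKK
KKKKK
KKKKK
KKKKK
KKKKG
RKKKG
KKKKG
After op 2 paint(2,4,W):
KKKKK
KKKKK
KKKKW
KKKKK
KKKKK
KKKKK
KKKKG
RKKKG
KKKKG
After op 3 paint(2,2,K):
KKKKK
KKKKK
KKKKW
KKKKK
KKKKK
KKKKK
KKKKG
RKKKG
KKKKG
After op 4 paint(4,0,Y):
KKKKK
KKKKK
KKKKW
KKKKK
YKKKK
KKKKK
KKKKG
RKKKG
KKKKG
After op 5 fill(2,4,B) [1 cells changed]:
KKKKK
KKKKK
KKKKB
KKKKK
YKKKK
KKKKK
KKKKG
RKKKG
KKKKG

Answer: KKKKK
KKKKK
KKKKB
KKKKK
YKKKK
KKKKK
KKKKG
RKKKG
KKKKG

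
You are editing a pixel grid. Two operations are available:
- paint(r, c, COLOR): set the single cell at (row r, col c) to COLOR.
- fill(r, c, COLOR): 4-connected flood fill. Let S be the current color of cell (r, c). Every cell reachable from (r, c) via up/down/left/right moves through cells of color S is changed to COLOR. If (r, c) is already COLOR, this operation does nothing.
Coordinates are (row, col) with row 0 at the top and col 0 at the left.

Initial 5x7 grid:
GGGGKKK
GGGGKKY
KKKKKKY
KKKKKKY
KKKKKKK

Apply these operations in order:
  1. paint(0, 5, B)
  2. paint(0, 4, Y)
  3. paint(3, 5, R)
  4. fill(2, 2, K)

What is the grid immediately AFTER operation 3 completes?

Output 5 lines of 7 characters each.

After op 1 paint(0,5,B):
GGGGKBK
GGGGKKY
KKKKKKY
KKKKKKY
KKKKKKK
After op 2 paint(0,4,Y):
GGGGYBK
GGGGKKY
KKKKKKY
KKKKKKY
KKKKKKK
After op 3 paint(3,5,R):
GGGGYBK
GGGGKKY
KKKKKKY
KKKKKRY
KKKKKKK

Answer: GGGGYBK
GGGGKKY
KKKKKKY
KKKKKRY
KKKKKKK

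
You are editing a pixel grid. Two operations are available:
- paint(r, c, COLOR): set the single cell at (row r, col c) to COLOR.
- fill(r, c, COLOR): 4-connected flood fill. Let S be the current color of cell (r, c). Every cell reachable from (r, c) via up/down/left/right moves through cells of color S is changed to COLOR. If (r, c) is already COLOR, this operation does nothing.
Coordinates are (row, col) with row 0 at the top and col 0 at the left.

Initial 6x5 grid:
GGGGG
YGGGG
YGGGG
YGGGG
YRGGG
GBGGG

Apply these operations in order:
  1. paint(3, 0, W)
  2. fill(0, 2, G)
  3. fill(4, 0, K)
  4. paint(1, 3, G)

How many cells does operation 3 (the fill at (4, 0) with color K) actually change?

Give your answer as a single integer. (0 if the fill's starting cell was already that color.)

Answer: 1

Derivation:
After op 1 paint(3,0,W):
GGGGG
YGGGG
YGGGG
WGGGG
YRGGG
GBGGG
After op 2 fill(0,2,G) [0 cells changed]:
GGGGG
YGGGG
YGGGG
WGGGG
YRGGG
GBGGG
After op 3 fill(4,0,K) [1 cells changed]:
GGGGG
YGGGG
YGGGG
WGGGG
KRGGG
GBGGG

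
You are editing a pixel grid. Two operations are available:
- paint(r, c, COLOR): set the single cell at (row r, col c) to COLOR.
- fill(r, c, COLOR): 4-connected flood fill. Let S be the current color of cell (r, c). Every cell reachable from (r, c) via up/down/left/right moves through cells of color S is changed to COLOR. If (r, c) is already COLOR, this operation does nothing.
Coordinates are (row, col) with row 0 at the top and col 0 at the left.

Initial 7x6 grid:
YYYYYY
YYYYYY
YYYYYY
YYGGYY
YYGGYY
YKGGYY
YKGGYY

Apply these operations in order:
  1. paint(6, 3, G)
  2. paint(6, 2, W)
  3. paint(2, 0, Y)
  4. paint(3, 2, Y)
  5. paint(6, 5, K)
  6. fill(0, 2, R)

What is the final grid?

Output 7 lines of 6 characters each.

Answer: RRRRRR
RRRRRR
RRRRRR
RRRGRR
RRGGRR
RKGGRR
RKWGRK

Derivation:
After op 1 paint(6,3,G):
YYYYYY
YYYYYY
YYYYYY
YYGGYY
YYGGYY
YKGGYY
YKGGYY
After op 2 paint(6,2,W):
YYYYYY
YYYYYY
YYYYYY
YYGGYY
YYGGYY
YKGGYY
YKWGYY
After op 3 paint(2,0,Y):
YYYYYY
YYYYYY
YYYYYY
YYGGYY
YYGGYY
YKGGYY
YKWGYY
After op 4 paint(3,2,Y):
YYYYYY
YYYYYY
YYYYYY
YYYGYY
YYGGYY
YKGGYY
YKWGYY
After op 5 paint(6,5,K):
YYYYYY
YYYYYY
YYYYYY
YYYGYY
YYGGYY
YKGGYY
YKWGYK
After op 6 fill(0,2,R) [32 cells changed]:
RRRRRR
RRRRRR
RRRRRR
RRRGRR
RRGGRR
RKGGRR
RKWGRK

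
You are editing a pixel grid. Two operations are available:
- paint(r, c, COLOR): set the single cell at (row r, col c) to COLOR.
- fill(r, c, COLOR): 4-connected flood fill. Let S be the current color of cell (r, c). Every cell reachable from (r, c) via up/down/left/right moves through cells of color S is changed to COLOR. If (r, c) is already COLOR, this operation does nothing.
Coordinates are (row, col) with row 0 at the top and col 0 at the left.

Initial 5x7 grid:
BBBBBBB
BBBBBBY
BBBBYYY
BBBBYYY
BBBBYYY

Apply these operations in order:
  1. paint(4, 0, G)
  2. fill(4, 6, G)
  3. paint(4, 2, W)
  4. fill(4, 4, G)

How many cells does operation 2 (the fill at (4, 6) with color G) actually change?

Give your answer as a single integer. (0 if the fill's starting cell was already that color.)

After op 1 paint(4,0,G):
BBBBBBB
BBBBBBY
BBBBYYY
BBBBYYY
GBBBYYY
After op 2 fill(4,6,G) [10 cells changed]:
BBBBBBB
BBBBBBG
BBBBGGG
BBBBGGG
GBBBGGG

Answer: 10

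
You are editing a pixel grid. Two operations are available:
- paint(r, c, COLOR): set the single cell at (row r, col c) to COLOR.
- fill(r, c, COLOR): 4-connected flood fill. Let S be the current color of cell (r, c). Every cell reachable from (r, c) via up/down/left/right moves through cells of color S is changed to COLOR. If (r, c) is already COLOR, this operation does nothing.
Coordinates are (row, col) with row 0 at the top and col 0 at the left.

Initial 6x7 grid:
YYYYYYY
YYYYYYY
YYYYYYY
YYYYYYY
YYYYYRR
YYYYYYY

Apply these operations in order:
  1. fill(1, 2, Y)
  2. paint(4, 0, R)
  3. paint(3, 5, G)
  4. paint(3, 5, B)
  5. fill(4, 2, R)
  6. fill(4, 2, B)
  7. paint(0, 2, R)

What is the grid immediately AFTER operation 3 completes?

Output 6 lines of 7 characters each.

Answer: YYYYYYY
YYYYYYY
YYYYYYY
YYYYYGY
RYYYYRR
YYYYYYY

Derivation:
After op 1 fill(1,2,Y) [0 cells changed]:
YYYYYYY
YYYYYYY
YYYYYYY
YYYYYYY
YYYYYRR
YYYYYYY
After op 2 paint(4,0,R):
YYYYYYY
YYYYYYY
YYYYYYY
YYYYYYY
RYYYYRR
YYYYYYY
After op 3 paint(3,5,G):
YYYYYYY
YYYYYYY
YYYYYYY
YYYYYGY
RYYYYRR
YYYYYYY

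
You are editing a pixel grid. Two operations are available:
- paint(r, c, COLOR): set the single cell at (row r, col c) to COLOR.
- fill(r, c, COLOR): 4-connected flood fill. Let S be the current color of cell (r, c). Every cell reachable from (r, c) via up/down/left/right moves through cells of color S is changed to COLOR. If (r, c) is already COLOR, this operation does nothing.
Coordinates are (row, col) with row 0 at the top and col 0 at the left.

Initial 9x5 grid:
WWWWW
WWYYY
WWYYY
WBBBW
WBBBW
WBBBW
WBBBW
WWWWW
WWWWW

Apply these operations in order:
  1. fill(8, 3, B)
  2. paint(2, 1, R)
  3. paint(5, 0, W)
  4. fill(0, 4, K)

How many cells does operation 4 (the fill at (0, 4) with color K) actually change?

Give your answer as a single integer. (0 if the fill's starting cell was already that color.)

Answer: 37

Derivation:
After op 1 fill(8,3,B) [27 cells changed]:
BBBBB
BBYYY
BBYYY
BBBBB
BBBBB
BBBBB
BBBBB
BBBBB
BBBBB
After op 2 paint(2,1,R):
BBBBB
BBYYY
BRYYY
BBBBB
BBBBB
BBBBB
BBBBB
BBBBB
BBBBB
After op 3 paint(5,0,W):
BBBBB
BBYYY
BRYYY
BBBBB
BBBBB
WBBBB
BBBBB
BBBBB
BBBBB
After op 4 fill(0,4,K) [37 cells changed]:
KKKKK
KKYYY
KRYYY
KKKKK
KKKKK
WKKKK
KKKKK
KKKKK
KKKKK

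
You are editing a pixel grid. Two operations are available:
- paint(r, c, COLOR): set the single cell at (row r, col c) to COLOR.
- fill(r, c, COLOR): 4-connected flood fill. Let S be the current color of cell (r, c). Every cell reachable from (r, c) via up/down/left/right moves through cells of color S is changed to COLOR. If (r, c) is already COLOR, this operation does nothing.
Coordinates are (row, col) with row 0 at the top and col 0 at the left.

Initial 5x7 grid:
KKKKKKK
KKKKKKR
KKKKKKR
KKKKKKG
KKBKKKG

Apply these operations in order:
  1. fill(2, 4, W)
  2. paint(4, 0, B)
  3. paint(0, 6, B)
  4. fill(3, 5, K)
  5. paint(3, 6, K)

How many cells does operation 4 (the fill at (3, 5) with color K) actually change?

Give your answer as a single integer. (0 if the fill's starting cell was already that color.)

Answer: 28

Derivation:
After op 1 fill(2,4,W) [30 cells changed]:
WWWWWWW
WWWWWWR
WWWWWWR
WWWWWWG
WWBWWWG
After op 2 paint(4,0,B):
WWWWWWW
WWWWWWR
WWWWWWR
WWWWWWG
BWBWWWG
After op 3 paint(0,6,B):
WWWWWWB
WWWWWWR
WWWWWWR
WWWWWWG
BWBWWWG
After op 4 fill(3,5,K) [28 cells changed]:
KKKKKKB
KKKKKKR
KKKKKKR
KKKKKKG
BKBKKKG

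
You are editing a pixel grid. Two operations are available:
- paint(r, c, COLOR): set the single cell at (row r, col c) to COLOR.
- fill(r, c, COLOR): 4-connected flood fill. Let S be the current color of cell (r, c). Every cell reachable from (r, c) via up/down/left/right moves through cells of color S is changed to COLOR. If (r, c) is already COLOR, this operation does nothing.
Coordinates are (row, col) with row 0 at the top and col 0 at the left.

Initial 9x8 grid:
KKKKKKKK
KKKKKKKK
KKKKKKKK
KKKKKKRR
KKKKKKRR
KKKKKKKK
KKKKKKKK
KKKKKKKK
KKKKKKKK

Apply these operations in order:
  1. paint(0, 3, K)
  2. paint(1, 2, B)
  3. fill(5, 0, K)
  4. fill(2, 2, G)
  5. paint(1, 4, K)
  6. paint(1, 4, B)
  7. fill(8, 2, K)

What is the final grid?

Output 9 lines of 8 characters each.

Answer: KKKKKKKK
KKBKBKKK
KKKKKKKK
KKKKKKRR
KKKKKKRR
KKKKKKKK
KKKKKKKK
KKKKKKKK
KKKKKKKK

Derivation:
After op 1 paint(0,3,K):
KKKKKKKK
KKKKKKKK
KKKKKKKK
KKKKKKRR
KKKKKKRR
KKKKKKKK
KKKKKKKK
KKKKKKKK
KKKKKKKK
After op 2 paint(1,2,B):
KKKKKKKK
KKBKKKKK
KKKKKKKK
KKKKKKRR
KKKKKKRR
KKKKKKKK
KKKKKKKK
KKKKKKKK
KKKKKKKK
After op 3 fill(5,0,K) [0 cells changed]:
KKKKKKKK
KKBKKKKK
KKKKKKKK
KKKKKKRR
KKKKKKRR
KKKKKKKK
KKKKKKKK
KKKKKKKK
KKKKKKKK
After op 4 fill(2,2,G) [67 cells changed]:
GGGGGGGG
GGBGGGGG
GGGGGGGG
GGGGGGRR
GGGGGGRR
GGGGGGGG
GGGGGGGG
GGGGGGGG
GGGGGGGG
After op 5 paint(1,4,K):
GGGGGGGG
GGBGKGGG
GGGGGGGG
GGGGGGRR
GGGGGGRR
GGGGGGGG
GGGGGGGG
GGGGGGGG
GGGGGGGG
After op 6 paint(1,4,B):
GGGGGGGG
GGBGBGGG
GGGGGGGG
GGGGGGRR
GGGGGGRR
GGGGGGGG
GGGGGGGG
GGGGGGGG
GGGGGGGG
After op 7 fill(8,2,K) [66 cells changed]:
KKKKKKKK
KKBKBKKK
KKKKKKKK
KKKKKKRR
KKKKKKRR
KKKKKKKK
KKKKKKKK
KKKKKKKK
KKKKKKKK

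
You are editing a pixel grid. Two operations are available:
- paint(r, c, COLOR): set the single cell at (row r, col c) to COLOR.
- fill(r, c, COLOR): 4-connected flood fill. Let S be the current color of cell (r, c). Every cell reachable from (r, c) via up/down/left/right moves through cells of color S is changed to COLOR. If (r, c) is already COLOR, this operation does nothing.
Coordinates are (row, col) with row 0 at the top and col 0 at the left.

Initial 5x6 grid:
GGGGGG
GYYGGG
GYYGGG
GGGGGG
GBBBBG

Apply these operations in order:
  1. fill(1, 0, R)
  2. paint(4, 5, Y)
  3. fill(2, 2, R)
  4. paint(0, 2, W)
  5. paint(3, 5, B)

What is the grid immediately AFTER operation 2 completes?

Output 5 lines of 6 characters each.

Answer: RRRRRR
RYYRRR
RYYRRR
RRRRRR
RBBBBY

Derivation:
After op 1 fill(1,0,R) [22 cells changed]:
RRRRRR
RYYRRR
RYYRRR
RRRRRR
RBBBBR
After op 2 paint(4,5,Y):
RRRRRR
RYYRRR
RYYRRR
RRRRRR
RBBBBY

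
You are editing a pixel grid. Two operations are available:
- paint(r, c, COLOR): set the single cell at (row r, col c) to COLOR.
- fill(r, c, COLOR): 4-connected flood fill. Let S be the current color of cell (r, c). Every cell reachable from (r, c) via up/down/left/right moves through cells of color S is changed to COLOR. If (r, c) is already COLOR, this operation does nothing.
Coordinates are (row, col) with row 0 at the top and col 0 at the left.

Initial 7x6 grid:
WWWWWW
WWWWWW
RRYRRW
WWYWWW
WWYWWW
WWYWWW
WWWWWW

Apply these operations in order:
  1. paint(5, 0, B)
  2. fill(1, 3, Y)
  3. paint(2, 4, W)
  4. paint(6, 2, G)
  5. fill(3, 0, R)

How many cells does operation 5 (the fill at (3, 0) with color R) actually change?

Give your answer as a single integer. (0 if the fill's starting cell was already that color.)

After op 1 paint(5,0,B):
WWWWWW
WWWWWW
RRYRRW
WWYWWW
WWYWWW
BWYWWW
WWWWWW
After op 2 fill(1,3,Y) [33 cells changed]:
YYYYYY
YYYYYY
RRYRRY
YYYYYY
YYYYYY
BYYYYY
YYYYYY
After op 3 paint(2,4,W):
YYYYYY
YYYYYY
RRYRWY
YYYYYY
YYYYYY
BYYYYY
YYYYYY
After op 4 paint(6,2,G):
YYYYYY
YYYYYY
RRYRWY
YYYYYY
YYYYYY
BYYYYY
YYGYYY
After op 5 fill(3,0,R) [36 cells changed]:
RRRRRR
RRRRRR
RRRRWR
RRRRRR
RRRRRR
BRRRRR
RRGRRR

Answer: 36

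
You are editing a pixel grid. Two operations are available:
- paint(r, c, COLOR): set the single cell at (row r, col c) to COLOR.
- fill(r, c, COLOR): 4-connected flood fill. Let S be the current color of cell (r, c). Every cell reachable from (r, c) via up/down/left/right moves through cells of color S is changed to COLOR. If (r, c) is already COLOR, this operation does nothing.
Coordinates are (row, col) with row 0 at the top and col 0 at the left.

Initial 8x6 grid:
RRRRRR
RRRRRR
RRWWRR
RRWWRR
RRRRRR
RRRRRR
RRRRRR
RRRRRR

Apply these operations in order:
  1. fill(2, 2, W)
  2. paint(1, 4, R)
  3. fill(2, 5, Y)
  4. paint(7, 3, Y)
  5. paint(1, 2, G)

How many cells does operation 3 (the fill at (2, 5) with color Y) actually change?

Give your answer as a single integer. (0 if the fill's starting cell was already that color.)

After op 1 fill(2,2,W) [0 cells changed]:
RRRRRR
RRRRRR
RRWWRR
RRWWRR
RRRRRR
RRRRRR
RRRRRR
RRRRRR
After op 2 paint(1,4,R):
RRRRRR
RRRRRR
RRWWRR
RRWWRR
RRRRRR
RRRRRR
RRRRRR
RRRRRR
After op 3 fill(2,5,Y) [44 cells changed]:
YYYYYY
YYYYYY
YYWWYY
YYWWYY
YYYYYY
YYYYYY
YYYYYY
YYYYYY

Answer: 44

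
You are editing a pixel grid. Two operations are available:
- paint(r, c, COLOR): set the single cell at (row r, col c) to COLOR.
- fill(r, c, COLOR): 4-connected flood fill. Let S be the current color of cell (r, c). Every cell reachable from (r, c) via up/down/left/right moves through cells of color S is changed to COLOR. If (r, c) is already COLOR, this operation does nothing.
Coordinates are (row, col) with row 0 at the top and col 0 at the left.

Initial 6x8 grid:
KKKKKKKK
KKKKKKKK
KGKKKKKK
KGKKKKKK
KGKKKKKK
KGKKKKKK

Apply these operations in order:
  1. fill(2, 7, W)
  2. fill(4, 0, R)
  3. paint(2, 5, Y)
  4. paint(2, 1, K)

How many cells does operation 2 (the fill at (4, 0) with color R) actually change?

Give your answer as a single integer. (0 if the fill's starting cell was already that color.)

After op 1 fill(2,7,W) [44 cells changed]:
WWWWWWWW
WWWWWWWW
WGWWWWWW
WGWWWWWW
WGWWWWWW
WGWWWWWW
After op 2 fill(4,0,R) [44 cells changed]:
RRRRRRRR
RRRRRRRR
RGRRRRRR
RGRRRRRR
RGRRRRRR
RGRRRRRR

Answer: 44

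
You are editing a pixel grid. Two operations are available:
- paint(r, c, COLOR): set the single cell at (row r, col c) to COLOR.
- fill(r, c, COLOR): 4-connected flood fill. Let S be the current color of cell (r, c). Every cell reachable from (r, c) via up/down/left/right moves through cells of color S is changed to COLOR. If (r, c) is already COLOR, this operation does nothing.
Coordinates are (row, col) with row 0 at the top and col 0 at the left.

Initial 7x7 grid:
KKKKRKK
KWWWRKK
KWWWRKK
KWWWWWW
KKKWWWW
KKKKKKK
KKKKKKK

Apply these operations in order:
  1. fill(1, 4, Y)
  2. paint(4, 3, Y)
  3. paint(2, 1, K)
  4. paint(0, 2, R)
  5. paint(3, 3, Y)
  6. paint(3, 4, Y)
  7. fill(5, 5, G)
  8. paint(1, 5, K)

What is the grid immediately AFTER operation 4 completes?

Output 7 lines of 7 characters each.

After op 1 fill(1,4,Y) [3 cells changed]:
KKKKYKK
KWWWYKK
KWWWYKK
KWWWWWW
KKKWWWW
KKKKKKK
KKKKKKK
After op 2 paint(4,3,Y):
KKKKYKK
KWWWYKK
KWWWYKK
KWWWWWW
KKKYWWW
KKKKKKK
KKKKKKK
After op 3 paint(2,1,K):
KKKKYKK
KWWWYKK
KKWWYKK
KWWWWWW
KKKYWWW
KKKKKKK
KKKKKKK
After op 4 paint(0,2,R):
KKRKYKK
KWWWYKK
KKWWYKK
KWWWWWW
KKKYWWW
KKKKKKK
KKKKKKK

Answer: KKRKYKK
KWWWYKK
KKWWYKK
KWWWWWW
KKKYWWW
KKKKKKK
KKKKKKK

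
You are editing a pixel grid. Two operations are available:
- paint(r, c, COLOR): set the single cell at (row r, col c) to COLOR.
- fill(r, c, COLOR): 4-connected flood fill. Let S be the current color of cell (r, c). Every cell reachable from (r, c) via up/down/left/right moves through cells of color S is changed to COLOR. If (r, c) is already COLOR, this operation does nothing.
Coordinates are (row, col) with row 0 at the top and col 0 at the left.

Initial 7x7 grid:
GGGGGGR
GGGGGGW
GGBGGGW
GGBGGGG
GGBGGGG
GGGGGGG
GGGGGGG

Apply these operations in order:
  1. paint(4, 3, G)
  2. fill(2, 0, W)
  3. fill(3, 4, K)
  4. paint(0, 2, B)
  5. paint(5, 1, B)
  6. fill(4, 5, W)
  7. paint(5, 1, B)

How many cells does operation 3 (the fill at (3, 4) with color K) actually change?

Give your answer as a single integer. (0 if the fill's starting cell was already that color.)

Answer: 45

Derivation:
After op 1 paint(4,3,G):
GGGGGGR
GGGGGGW
GGBGGGW
GGBGGGG
GGBGGGG
GGGGGGG
GGGGGGG
After op 2 fill(2,0,W) [43 cells changed]:
WWWWWWR
WWWWWWW
WWBWWWW
WWBWWWW
WWBWWWW
WWWWWWW
WWWWWWW
After op 3 fill(3,4,K) [45 cells changed]:
KKKKKKR
KKKKKKK
KKBKKKK
KKBKKKK
KKBKKKK
KKKKKKK
KKKKKKK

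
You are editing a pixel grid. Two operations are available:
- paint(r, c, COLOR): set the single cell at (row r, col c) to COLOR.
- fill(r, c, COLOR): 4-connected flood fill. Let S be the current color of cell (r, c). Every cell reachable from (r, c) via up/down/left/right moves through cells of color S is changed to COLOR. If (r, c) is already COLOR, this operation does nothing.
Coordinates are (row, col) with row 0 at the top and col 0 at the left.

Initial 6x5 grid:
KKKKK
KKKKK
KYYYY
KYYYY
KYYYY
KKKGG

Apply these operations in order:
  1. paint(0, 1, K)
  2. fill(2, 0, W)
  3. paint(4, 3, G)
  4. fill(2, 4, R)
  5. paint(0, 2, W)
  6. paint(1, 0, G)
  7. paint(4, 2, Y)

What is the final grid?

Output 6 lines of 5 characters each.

After op 1 paint(0,1,K):
KKKKK
KKKKK
KYYYY
KYYYY
KYYYY
KKKGG
After op 2 fill(2,0,W) [16 cells changed]:
WWWWW
WWWWW
WYYYY
WYYYY
WYYYY
WWWGG
After op 3 paint(4,3,G):
WWWWW
WWWWW
WYYYY
WYYYY
WYYGY
WWWGG
After op 4 fill(2,4,R) [11 cells changed]:
WWWWW
WWWWW
WRRRR
WRRRR
WRRGR
WWWGG
After op 5 paint(0,2,W):
WWWWW
WWWWW
WRRRR
WRRRR
WRRGR
WWWGG
After op 6 paint(1,0,G):
WWWWW
GWWWW
WRRRR
WRRRR
WRRGR
WWWGG
After op 7 paint(4,2,Y):
WWWWW
GWWWW
WRRRR
WRRRR
WRYGR
WWWGG

Answer: WWWWW
GWWWW
WRRRR
WRRRR
WRYGR
WWWGG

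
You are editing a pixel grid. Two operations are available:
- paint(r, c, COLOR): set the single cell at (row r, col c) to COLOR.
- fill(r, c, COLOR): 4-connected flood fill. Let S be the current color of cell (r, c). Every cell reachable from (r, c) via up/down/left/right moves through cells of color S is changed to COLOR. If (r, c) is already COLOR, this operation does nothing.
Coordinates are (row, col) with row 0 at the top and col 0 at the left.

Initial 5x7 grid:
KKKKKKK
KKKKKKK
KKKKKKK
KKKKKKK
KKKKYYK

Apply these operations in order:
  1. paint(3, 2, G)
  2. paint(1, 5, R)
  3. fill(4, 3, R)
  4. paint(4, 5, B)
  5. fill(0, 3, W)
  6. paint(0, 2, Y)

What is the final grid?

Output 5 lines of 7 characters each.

After op 1 paint(3,2,G):
KKKKKKK
KKKKKKK
KKKKKKK
KKGKKKK
KKKKYYK
After op 2 paint(1,5,R):
KKKKKKK
KKKKKRK
KKKKKKK
KKGKKKK
KKKKYYK
After op 3 fill(4,3,R) [31 cells changed]:
RRRRRRR
RRRRRRR
RRRRRRR
RRGRRRR
RRRRYYR
After op 4 paint(4,5,B):
RRRRRRR
RRRRRRR
RRRRRRR
RRGRRRR
RRRRYBR
After op 5 fill(0,3,W) [32 cells changed]:
WWWWWWW
WWWWWWW
WWWWWWW
WWGWWWW
WWWWYBW
After op 6 paint(0,2,Y):
WWYWWWW
WWWWWWW
WWWWWWW
WWGWWWW
WWWWYBW

Answer: WWYWWWW
WWWWWWW
WWWWWWW
WWGWWWW
WWWWYBW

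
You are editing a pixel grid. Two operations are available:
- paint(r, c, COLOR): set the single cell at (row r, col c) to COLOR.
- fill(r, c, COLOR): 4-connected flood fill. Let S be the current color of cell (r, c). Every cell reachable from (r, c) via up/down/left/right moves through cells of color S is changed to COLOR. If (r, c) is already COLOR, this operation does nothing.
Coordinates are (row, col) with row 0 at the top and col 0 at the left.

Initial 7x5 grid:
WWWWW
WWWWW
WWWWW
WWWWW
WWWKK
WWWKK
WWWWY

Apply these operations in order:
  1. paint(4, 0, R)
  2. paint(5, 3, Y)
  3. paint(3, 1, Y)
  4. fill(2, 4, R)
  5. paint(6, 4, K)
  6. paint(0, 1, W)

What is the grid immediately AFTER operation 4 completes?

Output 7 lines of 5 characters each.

Answer: RRRRR
RRRRR
RRRRR
RYRRR
RRRKK
RRRYK
RRRRY

Derivation:
After op 1 paint(4,0,R):
WWWWW
WWWWW
WWWWW
WWWWW
RWWKK
WWWKK
WWWWY
After op 2 paint(5,3,Y):
WWWWW
WWWWW
WWWWW
WWWWW
RWWKK
WWWYK
WWWWY
After op 3 paint(3,1,Y):
WWWWW
WWWWW
WWWWW
WYWWW
RWWKK
WWWYK
WWWWY
After op 4 fill(2,4,R) [28 cells changed]:
RRRRR
RRRRR
RRRRR
RYRRR
RRRKK
RRRYK
RRRRY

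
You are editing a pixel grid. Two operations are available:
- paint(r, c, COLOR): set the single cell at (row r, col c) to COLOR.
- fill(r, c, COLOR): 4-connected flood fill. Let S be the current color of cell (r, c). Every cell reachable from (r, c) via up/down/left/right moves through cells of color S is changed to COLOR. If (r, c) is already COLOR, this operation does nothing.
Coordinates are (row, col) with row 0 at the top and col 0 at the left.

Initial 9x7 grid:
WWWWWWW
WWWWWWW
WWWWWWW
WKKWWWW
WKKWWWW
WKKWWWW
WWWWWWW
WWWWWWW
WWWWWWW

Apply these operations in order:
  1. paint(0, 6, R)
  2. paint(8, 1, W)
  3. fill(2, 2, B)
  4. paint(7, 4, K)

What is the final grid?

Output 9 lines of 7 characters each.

After op 1 paint(0,6,R):
WWWWWWR
WWWWWWW
WWWWWWW
WKKWWWW
WKKWWWW
WKKWWWW
WWWWWWW
WWWWWWW
WWWWWWW
After op 2 paint(8,1,W):
WWWWWWR
WWWWWWW
WWWWWWW
WKKWWWW
WKKWWWW
WKKWWWW
WWWWWWW
WWWWWWW
WWWWWWW
After op 3 fill(2,2,B) [56 cells changed]:
BBBBBBR
BBBBBBB
BBBBBBB
BKKBBBB
BKKBBBB
BKKBBBB
BBBBBBB
BBBBBBB
BBBBBBB
After op 4 paint(7,4,K):
BBBBBBR
BBBBBBB
BBBBBBB
BKKBBBB
BKKBBBB
BKKBBBB
BBBBBBB
BBBBKBB
BBBBBBB

Answer: BBBBBBR
BBBBBBB
BBBBBBB
BKKBBBB
BKKBBBB
BKKBBBB
BBBBBBB
BBBBKBB
BBBBBBB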